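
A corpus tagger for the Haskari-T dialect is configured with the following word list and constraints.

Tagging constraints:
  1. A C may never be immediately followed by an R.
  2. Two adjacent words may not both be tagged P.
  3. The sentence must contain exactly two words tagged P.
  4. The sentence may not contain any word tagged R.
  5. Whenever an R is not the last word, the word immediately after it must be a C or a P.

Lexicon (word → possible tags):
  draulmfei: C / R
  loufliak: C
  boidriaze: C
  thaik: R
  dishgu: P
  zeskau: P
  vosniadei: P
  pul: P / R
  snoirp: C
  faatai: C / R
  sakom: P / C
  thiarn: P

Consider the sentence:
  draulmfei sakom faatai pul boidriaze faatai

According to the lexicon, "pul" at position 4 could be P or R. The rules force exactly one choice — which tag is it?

P

Candidates per position — 1:draulmfei {C,R}; 2:sakom {P,C}; 3:faatai {C,R}; 4:pul {P,R}; 5:boidriaze {C}; 6:faatai {C,R}.
If word 1 were R, no tagging could satisfy rule 4; so word 1 is C.
If word 2 were C, no tagging could satisfy rule 3; so word 2 is P.
If word 3 were R, no tagging could satisfy rule 4; so word 3 is C.
If word 4 were R, no tagging could satisfy rule 1; so word 4 is P.
If word 6 were R, no tagging could satisfy rule 1; so word 6 is C.
That leaves exactly one tagging: C P C P C C.
Verifying each rule — rule 1 satisfied; rule 2 satisfied; rule 3 satisfied; rule 4 satisfied; rule 5 satisfied.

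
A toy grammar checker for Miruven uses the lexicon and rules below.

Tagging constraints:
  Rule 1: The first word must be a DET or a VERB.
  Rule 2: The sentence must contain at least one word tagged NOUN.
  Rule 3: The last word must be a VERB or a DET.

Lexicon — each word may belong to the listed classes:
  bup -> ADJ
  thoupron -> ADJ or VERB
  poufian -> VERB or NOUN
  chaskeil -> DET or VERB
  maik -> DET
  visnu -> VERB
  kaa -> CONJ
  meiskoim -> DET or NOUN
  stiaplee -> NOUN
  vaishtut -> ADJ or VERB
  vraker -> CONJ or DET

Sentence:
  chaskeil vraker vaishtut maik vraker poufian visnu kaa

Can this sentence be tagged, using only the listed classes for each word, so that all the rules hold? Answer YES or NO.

NO

Candidates per position — 1:chaskeil {DET,VERB}; 2:vraker {CONJ,DET}; 3:vaishtut {ADJ,VERB}; 4:maik {DET}; 5:vraker {CONJ,DET}; 6:poufian {VERB,NOUN}; 7:visnu {VERB}; 8:kaa {CONJ}.
Rule 3 cannot be satisfied by any choice of tags from the lexicon.
So there is no consistent tagging.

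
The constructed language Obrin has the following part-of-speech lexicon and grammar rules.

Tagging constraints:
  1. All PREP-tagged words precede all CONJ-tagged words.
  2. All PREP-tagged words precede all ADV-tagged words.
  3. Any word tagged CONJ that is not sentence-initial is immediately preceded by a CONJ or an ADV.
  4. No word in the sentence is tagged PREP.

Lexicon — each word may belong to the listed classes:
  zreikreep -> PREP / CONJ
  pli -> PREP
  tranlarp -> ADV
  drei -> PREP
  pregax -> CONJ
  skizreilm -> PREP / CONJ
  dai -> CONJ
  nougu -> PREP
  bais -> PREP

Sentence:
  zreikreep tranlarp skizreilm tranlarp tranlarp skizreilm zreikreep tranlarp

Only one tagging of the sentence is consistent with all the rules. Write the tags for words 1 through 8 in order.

CONJ ADV CONJ ADV ADV CONJ CONJ ADV

Candidates per position — 1:zreikreep {PREP,CONJ}; 2:tranlarp {ADV}; 3:skizreilm {PREP,CONJ}; 4:tranlarp {ADV}; 5:tranlarp {ADV}; 6:skizreilm {PREP,CONJ}; 7:zreikreep {PREP,CONJ}; 8:tranlarp {ADV}.
Word 1 cannot be PREP — rule 4 would then fail for every completion. It is CONJ.
Word 3 cannot be PREP — rule 1 would then fail for every completion. It is CONJ.
Word 6 cannot be PREP — rule 1 would then fail for every completion. It is CONJ.
Word 7 cannot be PREP — rule 1 would then fail for every completion. It is CONJ.
That leaves exactly one tagging: CONJ ADV CONJ ADV ADV CONJ CONJ ADV.
Checking: rule 1 satisfied; rule 2 satisfied; rule 3 satisfied; rule 4 satisfied.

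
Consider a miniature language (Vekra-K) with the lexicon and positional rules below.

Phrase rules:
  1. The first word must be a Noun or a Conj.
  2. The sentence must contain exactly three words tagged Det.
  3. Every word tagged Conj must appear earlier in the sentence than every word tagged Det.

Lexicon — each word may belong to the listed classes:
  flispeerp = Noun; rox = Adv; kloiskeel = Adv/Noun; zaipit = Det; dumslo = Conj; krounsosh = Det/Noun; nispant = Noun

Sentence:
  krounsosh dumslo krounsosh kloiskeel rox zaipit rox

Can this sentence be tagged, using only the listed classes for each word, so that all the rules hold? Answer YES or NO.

NO

Candidates per position — 1:krounsosh {Det,Noun}; 2:dumslo {Conj}; 3:krounsosh {Det,Noun}; 4:kloiskeel {Adv,Noun}; 5:rox {Adv}; 6:zaipit {Det}; 7:rox {Adv}.
Every candidate sequence violates at least one rule; no consistent tagging exists.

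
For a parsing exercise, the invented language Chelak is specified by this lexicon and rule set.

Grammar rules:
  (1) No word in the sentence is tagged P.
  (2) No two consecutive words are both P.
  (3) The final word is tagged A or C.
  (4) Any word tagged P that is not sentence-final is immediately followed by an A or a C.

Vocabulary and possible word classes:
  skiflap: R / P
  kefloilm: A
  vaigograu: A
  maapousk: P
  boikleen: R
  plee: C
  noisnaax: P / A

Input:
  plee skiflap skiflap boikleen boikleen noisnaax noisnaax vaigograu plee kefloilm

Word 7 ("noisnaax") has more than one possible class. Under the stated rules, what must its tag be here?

A

Candidates per position — 1:plee {C}; 2:skiflap {R,P}; 3:skiflap {R,P}; 4:boikleen {R}; 5:boikleen {R}; 6:noisnaax {P,A}; 7:noisnaax {P,A}; 8:vaigograu {A}; 9:plee {C}; 10:kefloilm {A}.
Word 2 cannot be P — rule 1 would then fail for every completion. It is R.
Word 3 cannot be P — rule 1 would then fail for every completion. It is R.
Word 6 cannot be P — rule 1 would then fail for every completion. It is A.
Word 7 cannot be P — rule 1 would then fail for every completion. It is A.
So the tagging must be: C R R R R A A A C A.
Checking: rule 1 ok; rule 2 ok; rule 3 ok; rule 4 ok.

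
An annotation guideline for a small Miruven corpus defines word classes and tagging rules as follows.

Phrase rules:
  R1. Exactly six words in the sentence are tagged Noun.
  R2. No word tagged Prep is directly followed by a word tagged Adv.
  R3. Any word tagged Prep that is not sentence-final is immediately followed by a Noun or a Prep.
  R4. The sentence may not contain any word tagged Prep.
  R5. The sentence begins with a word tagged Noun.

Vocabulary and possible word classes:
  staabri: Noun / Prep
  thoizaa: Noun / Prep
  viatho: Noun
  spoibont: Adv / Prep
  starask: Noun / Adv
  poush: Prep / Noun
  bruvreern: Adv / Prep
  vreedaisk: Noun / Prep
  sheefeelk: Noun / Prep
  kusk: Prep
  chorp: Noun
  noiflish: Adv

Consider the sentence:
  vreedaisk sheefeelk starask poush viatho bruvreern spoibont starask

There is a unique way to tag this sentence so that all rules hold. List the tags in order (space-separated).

Candidates per position — 1:vreedaisk {Noun,Prep}; 2:sheefeelk {Noun,Prep}; 3:starask {Noun,Adv}; 4:poush {Prep,Noun}; 5:viatho {Noun}; 6:bruvreern {Adv,Prep}; 7:spoibont {Adv,Prep}; 8:starask {Noun,Adv}.
Position 1: Prep is ruled out by rule 1; that leaves Noun.
Position 2: Prep is ruled out by rule 1; that leaves Noun.
Position 3: Adv is ruled out by rule 1; that leaves Noun.
Position 4: Prep is ruled out by rule 1; that leaves Noun.
Position 6: Prep is ruled out by rule 4; that leaves Adv.
Position 7: Prep is ruled out by rule 4; that leaves Adv.
Position 8: Adv is ruled out by rule 1; that leaves Noun.
That leaves exactly one tagging: Noun Noun Noun Noun Noun Adv Adv Noun.
Check: rule 1 satisfied; rule 2 satisfied; rule 3 satisfied; rule 4 satisfied; rule 5 satisfied.

Noun Noun Noun Noun Noun Adv Adv Noun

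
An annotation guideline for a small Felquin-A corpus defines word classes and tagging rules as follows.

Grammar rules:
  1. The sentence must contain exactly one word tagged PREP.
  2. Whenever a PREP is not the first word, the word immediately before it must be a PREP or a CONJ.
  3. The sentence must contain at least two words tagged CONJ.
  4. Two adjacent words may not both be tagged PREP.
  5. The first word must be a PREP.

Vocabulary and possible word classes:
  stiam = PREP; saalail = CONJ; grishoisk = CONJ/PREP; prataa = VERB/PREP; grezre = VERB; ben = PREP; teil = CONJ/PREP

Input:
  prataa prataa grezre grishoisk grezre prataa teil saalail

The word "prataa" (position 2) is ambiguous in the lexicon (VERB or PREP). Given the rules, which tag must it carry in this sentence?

Candidates per position — 1:prataa {VERB,PREP}; 2:prataa {VERB,PREP}; 3:grezre {VERB}; 4:grishoisk {CONJ,PREP}; 5:grezre {VERB}; 6:prataa {VERB,PREP}; 7:teil {CONJ,PREP}; 8:saalail {CONJ}.
At position 1, choosing VERB makes rule 5 impossible to satisfy; hence PREP.
At position 2, choosing PREP makes rule 1 impossible to satisfy; hence VERB.
At position 4, choosing PREP makes rule 1 impossible to satisfy; hence CONJ.
At position 6, choosing PREP makes rule 1 impossible to satisfy; hence VERB.
At position 7, choosing PREP makes rule 1 impossible to satisfy; hence CONJ.
The only consistent sequence is: PREP VERB VERB CONJ VERB VERB CONJ CONJ.
Checking: rule 1 satisfied; rule 2 satisfied; rule 3 satisfied; rule 4 satisfied; rule 5 satisfied.

VERB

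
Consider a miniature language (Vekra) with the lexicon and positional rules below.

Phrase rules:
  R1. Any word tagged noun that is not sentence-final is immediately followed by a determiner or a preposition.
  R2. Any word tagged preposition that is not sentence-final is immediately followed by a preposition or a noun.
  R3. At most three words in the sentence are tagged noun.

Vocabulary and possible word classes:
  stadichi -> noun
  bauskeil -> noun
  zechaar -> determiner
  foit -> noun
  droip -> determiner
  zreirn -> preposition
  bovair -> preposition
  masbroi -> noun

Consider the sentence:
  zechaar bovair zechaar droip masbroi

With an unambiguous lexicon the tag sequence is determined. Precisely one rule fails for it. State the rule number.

Fixed tagging: determiner preposition determiner determiner noun.
Rule check: R1 ✓, R2 ✗, R3 ✓.
Only rule 2 fails.

2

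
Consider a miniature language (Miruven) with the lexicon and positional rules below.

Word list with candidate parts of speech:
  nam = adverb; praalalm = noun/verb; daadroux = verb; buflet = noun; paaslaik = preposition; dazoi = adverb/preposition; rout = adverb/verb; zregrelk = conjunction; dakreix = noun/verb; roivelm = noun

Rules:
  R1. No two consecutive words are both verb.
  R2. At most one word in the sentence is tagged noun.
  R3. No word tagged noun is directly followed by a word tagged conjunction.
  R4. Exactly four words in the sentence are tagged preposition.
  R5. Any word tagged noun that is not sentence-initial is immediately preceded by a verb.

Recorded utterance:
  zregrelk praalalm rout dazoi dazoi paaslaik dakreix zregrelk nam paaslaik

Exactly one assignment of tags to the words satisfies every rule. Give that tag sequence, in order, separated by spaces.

conjunction verb adverb preposition preposition preposition verb conjunction adverb preposition

Candidates per position — 1:zregrelk {conjunction}; 2:praalalm {noun,verb}; 3:rout {adverb,verb}; 4:dazoi {adverb,preposition}; 5:dazoi {adverb,preposition}; 6:paaslaik {preposition}; 7:dakreix {noun,verb}; 8:zregrelk {conjunction}; 9:nam {adverb}; 10:paaslaik {preposition}.
At position 2, choosing noun makes rule 5 impossible to satisfy; hence verb.
At position 3, choosing verb makes rule 1 impossible to satisfy; hence adverb.
At position 4, choosing adverb makes rule 4 impossible to satisfy; hence preposition.
At position 5, choosing adverb makes rule 4 impossible to satisfy; hence preposition.
At position 7, choosing noun makes rule 3 impossible to satisfy; hence verb.
So the tagging must be: conjunction verb adverb preposition preposition preposition verb conjunction adverb preposition.
Verifying each rule — rule 1 holds; rule 2 holds; rule 3 holds; rule 4 holds; rule 5 holds.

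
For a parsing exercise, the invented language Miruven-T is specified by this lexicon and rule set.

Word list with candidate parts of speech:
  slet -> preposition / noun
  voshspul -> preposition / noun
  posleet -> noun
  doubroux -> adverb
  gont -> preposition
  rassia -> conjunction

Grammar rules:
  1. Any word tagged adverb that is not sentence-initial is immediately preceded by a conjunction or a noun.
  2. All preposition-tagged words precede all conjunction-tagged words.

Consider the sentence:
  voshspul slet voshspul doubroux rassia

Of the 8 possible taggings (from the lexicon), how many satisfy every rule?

4

Candidates per position — 1:voshspul {preposition,noun}; 2:slet {preposition,noun}; 3:voshspul {preposition,noun}; 4:doubroux {adverb}; 5:rassia {conjunction}.
There are 8 candidate sequences in total.
The sequences that satisfy every rule: preposition preposition noun adverb conjunction; preposition noun noun adverb conjunction; noun preposition noun adverb conjunction; noun noun noun adverb conjunction.
Count = 4.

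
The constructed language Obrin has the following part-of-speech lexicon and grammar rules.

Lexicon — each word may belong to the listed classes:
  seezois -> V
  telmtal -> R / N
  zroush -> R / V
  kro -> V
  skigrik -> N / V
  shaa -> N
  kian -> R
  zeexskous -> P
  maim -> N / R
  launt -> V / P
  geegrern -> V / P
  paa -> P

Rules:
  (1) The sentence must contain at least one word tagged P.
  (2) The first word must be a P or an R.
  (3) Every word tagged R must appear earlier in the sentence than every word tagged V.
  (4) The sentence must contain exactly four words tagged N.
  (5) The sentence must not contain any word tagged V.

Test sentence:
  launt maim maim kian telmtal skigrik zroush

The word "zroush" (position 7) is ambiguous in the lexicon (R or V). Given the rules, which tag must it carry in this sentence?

Candidates per position — 1:launt {V,P}; 2:maim {N,R}; 3:maim {N,R}; 4:kian {R}; 5:telmtal {R,N}; 6:skigrik {N,V}; 7:zroush {R,V}.
Position 1: tagging it V would leave rule 1 unsatisfiable, so it must be P.
Position 2: tagging it R would leave rule 4 unsatisfiable, so it must be N.
Position 3: tagging it R would leave rule 4 unsatisfiable, so it must be N.
Position 5: tagging it R would leave rule 4 unsatisfiable, so it must be N.
Position 6: tagging it V would leave rule 4 unsatisfiable, so it must be N.
Position 7: tagging it V would leave rule 5 unsatisfiable, so it must be R.
That leaves exactly one tagging: P N N R N N R.
Rule-by-rule: rule 1 satisfied; rule 2 satisfied; rule 3 satisfied; rule 4 satisfied; rule 5 satisfied.

R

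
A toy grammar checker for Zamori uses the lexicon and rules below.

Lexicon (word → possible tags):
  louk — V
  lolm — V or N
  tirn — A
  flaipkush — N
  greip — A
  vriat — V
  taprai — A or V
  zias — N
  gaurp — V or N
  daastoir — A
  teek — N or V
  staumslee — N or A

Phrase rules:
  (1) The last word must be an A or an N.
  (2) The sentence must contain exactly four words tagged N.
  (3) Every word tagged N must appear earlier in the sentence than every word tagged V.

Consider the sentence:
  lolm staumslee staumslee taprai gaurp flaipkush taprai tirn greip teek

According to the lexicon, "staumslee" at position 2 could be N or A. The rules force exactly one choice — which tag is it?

A

Candidates per position — 1:lolm {V,N}; 2:staumslee {N,A}; 3:staumslee {N,A}; 4:taprai {A,V}; 5:gaurp {V,N}; 6:flaipkush {N}; 7:taprai {A,V}; 8:tirn {A}; 9:greip {A}; 10:teek {N,V}.
Position 1: tagging it V would leave rule 3 unsatisfiable, so it must be N.
Position 4: tagging it V would leave rule 3 unsatisfiable, so it must be A.
Position 5: tagging it V would leave rule 3 unsatisfiable, so it must be N.
Position 10: tagging it V would leave rule 1 unsatisfiable, so it must be N.
Position 2: tagging it N would leave rule 2 unsatisfiable, so it must be A.
Position 3: tagging it N would leave rule 2 unsatisfiable, so it must be A.
Position 7: tagging it V would leave rule 3 unsatisfiable, so it must be A.
The only consistent sequence is: N A A A N N A A A N.
Verifying each rule — rule 1 satisfied; rule 2 satisfied; rule 3 satisfied.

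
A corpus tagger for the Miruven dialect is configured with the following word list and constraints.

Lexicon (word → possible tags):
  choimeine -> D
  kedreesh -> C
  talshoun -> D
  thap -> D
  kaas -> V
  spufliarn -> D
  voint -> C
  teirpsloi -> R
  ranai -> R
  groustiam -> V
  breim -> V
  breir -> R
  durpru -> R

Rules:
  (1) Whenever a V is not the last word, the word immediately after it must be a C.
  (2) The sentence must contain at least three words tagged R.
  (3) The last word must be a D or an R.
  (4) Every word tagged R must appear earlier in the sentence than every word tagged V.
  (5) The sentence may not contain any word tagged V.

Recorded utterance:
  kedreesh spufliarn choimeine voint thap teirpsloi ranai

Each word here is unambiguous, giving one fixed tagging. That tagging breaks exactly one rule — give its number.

2

Fixed tagging: C D D C D R R.
Checking each rule: R1 pass, R2 fail, R3 pass, R4 pass, R5 pass.
Only rule 2 fails.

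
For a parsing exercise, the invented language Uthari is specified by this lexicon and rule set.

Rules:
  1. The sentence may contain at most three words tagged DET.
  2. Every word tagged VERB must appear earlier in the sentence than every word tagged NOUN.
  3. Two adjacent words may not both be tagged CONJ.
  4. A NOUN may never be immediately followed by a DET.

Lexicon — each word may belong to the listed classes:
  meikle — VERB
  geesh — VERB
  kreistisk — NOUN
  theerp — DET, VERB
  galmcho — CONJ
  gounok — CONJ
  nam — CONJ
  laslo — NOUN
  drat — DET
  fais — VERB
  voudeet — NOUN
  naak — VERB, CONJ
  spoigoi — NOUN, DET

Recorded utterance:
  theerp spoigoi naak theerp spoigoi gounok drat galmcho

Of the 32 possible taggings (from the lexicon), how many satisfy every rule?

11

Candidates per position — 1:theerp {DET,VERB}; 2:spoigoi {NOUN,DET}; 3:naak {VERB,CONJ}; 4:theerp {DET,VERB}; 5:spoigoi {NOUN,DET}; 6:gounok {CONJ}; 7:drat {DET}; 8:galmcho {CONJ}.
There are 32 candidate sequences in total.
Checking each against the rules leaves 11 sequences.
Count = 11.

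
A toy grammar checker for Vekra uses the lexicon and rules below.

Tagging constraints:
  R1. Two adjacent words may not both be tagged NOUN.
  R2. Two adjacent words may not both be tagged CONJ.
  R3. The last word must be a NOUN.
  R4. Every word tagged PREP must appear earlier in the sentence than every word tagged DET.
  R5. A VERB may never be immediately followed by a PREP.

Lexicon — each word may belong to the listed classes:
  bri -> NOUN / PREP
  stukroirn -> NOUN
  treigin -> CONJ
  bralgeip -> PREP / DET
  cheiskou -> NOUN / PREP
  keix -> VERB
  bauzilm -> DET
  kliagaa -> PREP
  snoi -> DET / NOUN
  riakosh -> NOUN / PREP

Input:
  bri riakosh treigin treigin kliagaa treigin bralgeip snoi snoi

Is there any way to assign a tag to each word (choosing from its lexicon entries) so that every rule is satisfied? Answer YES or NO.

NO

Candidates per position — 1:bri {NOUN,PREP}; 2:riakosh {NOUN,PREP}; 3:treigin {CONJ}; 4:treigin {CONJ}; 5:kliagaa {PREP}; 6:treigin {CONJ}; 7:bralgeip {PREP,DET}; 8:snoi {DET,NOUN}; 9:snoi {DET,NOUN}.
Rule 2 cannot be satisfied by any choice of tags from the lexicon.
So there is no consistent tagging.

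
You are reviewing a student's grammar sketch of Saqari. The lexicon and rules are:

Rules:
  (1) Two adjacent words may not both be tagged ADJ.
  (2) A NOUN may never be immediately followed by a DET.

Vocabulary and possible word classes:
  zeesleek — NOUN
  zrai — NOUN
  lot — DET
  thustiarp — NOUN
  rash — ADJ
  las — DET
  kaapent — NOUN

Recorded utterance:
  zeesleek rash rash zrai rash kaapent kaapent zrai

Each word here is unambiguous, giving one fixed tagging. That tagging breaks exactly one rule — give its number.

Fixed tagging: NOUN ADJ ADJ NOUN ADJ NOUN NOUN NOUN.
Rule check: R1 fail, R2 pass.
Only rule 1 fails.

1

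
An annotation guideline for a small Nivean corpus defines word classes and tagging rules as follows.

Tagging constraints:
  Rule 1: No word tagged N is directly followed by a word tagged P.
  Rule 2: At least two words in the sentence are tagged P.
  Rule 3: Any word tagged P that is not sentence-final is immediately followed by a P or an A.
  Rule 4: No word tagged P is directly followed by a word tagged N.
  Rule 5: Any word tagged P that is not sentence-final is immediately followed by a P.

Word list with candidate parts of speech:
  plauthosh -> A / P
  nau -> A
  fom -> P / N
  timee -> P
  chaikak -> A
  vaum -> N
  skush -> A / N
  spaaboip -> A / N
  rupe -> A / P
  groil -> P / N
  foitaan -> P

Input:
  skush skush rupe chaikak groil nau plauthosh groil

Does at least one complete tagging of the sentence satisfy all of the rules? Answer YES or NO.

YES

Candidates per position — 1:skush {A,N}; 2:skush {A,N}; 3:rupe {A,P}; 4:chaikak {A}; 5:groil {P,N}; 6:nau {A}; 7:plauthosh {A,P}; 8:groil {P,N}.
One satisfying assignment: A N A A N A P P.
Verifying each rule — rule 1 holds; rule 2 holds; rule 3 holds; rule 4 holds; rule 5 holds.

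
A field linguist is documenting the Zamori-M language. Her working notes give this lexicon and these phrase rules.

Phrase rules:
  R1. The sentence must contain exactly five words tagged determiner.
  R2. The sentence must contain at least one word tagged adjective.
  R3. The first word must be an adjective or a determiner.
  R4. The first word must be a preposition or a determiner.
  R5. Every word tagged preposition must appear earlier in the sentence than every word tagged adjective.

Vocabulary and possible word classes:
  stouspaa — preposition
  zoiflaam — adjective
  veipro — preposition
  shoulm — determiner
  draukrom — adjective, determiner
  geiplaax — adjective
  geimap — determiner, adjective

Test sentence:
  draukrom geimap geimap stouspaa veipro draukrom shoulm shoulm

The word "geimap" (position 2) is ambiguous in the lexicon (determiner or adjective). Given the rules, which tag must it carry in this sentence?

Candidates per position — 1:draukrom {adjective,determiner}; 2:geimap {determiner,adjective}; 3:geimap {determiner,adjective}; 4:stouspaa {preposition}; 5:veipro {preposition}; 6:draukrom {adjective,determiner}; 7:shoulm {determiner}; 8:shoulm {determiner}.
Position 1: adjective is ruled out by rule 4; that leaves determiner.
Position 2: adjective is ruled out by rule 5; that leaves determiner.
Position 3: adjective is ruled out by rule 5; that leaves determiner.
Position 6: determiner is ruled out by rule 1; that leaves adjective.
The only consistent sequence is: determiner determiner determiner preposition preposition adjective determiner determiner.
Checking: rule 1 ✓; rule 2 ✓; rule 3 ✓; rule 4 ✓; rule 5 ✓.

determiner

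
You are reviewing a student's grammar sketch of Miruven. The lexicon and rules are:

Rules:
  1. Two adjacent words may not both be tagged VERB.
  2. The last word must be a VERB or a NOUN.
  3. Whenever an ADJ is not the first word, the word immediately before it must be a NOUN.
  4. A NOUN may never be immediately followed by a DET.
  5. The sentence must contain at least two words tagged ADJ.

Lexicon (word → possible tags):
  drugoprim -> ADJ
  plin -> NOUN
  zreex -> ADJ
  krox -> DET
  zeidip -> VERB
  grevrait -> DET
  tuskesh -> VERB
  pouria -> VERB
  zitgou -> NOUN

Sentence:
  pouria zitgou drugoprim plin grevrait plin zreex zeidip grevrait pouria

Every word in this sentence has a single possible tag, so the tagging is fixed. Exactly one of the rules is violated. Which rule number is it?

Fixed tagging: VERB NOUN ADJ NOUN DET NOUN ADJ VERB DET VERB.
Rule check: R1 ok, R2 ok, R3 ok, R4 fails, R5 ok.
Only rule 4 fails.

4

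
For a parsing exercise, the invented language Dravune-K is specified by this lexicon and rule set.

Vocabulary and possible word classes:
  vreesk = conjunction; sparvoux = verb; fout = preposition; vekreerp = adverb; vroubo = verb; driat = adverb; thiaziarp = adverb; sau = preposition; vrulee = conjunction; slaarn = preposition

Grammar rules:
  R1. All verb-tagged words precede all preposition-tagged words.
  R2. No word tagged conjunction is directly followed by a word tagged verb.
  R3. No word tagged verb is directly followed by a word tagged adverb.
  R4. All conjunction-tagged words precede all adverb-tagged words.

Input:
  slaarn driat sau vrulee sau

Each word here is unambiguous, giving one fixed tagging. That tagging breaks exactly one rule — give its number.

Fixed tagging: preposition adverb preposition conjunction preposition.
Applying the rules: R1 holds, R2 holds, R3 holds, R4 violated.
Only rule 4 fails.

4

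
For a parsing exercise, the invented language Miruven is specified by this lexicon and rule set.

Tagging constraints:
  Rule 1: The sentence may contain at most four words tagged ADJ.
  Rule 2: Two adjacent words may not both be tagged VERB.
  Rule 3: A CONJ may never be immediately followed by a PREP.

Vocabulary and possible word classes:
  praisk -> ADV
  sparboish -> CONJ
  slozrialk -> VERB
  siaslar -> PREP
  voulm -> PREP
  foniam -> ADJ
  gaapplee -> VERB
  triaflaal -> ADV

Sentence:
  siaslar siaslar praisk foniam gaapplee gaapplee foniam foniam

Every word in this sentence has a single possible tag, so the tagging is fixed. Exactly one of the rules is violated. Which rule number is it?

2

Fixed tagging: PREP PREP ADV ADJ VERB VERB ADJ ADJ.
Rule check: R1 ✓, R2 ✗, R3 ✓.
Only rule 2 fails.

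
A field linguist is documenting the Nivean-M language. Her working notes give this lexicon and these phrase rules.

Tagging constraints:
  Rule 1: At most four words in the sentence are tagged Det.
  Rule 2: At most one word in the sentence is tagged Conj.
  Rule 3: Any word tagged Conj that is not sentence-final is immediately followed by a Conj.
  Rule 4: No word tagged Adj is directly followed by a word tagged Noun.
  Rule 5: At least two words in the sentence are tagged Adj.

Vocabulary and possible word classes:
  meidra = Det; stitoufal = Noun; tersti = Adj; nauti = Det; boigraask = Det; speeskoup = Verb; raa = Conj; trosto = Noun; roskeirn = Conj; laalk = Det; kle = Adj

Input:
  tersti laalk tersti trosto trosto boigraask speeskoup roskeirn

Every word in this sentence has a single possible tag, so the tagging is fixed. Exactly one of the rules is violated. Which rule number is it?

4

Fixed tagging: Adj Det Adj Noun Noun Det Verb Conj.
Applying the rules: R1 ✓, R2 ✓, R3 ✓, R4 ✗, R5 ✓.
Only rule 4 fails.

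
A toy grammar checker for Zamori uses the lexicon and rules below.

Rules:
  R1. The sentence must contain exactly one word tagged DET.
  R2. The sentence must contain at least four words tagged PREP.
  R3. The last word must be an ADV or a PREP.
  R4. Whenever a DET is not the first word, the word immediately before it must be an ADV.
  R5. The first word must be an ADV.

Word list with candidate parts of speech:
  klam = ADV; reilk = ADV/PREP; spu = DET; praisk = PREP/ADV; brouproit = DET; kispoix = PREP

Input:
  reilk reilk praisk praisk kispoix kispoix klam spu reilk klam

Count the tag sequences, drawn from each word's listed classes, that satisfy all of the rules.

11

Candidates per position — 1:reilk {ADV,PREP}; 2:reilk {ADV,PREP}; 3:praisk {PREP,ADV}; 4:praisk {PREP,ADV}; 5:kispoix {PREP}; 6:kispoix {PREP}; 7:klam {ADV}; 8:spu {DET}; 9:reilk {ADV,PREP}; 10:klam {ADV}.
There are 32 candidate sequences in total.
Checking each against the rules leaves 11 sequences.
Count = 11.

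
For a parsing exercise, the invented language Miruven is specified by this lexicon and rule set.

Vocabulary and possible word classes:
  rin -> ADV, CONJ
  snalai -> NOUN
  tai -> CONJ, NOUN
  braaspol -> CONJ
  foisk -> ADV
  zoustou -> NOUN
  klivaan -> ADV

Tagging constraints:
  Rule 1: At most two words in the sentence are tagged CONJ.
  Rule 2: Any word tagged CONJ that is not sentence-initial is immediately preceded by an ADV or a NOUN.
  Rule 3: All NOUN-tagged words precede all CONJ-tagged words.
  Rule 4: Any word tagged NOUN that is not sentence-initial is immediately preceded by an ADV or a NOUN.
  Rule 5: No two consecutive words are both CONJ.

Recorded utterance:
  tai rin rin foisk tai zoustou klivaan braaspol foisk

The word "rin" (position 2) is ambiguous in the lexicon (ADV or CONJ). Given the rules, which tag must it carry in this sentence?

Candidates per position — 1:tai {CONJ,NOUN}; 2:rin {ADV,CONJ}; 3:rin {ADV,CONJ}; 4:foisk {ADV}; 5:tai {CONJ,NOUN}; 6:zoustou {NOUN}; 7:klivaan {ADV}; 8:braaspol {CONJ}; 9:foisk {ADV}.
Position 1: CONJ is ruled out by rule 3; that leaves NOUN.
Position 2: CONJ is ruled out by rule 3; that leaves ADV.
Position 3: CONJ is ruled out by rule 3; that leaves ADV.
Position 5: CONJ is ruled out by rule 3; that leaves NOUN.
So the tagging must be: NOUN ADV ADV ADV NOUN NOUN ADV CONJ ADV.
Rule-by-rule: rule 1 ✓; rule 2 ✓; rule 3 ✓; rule 4 ✓; rule 5 ✓.

ADV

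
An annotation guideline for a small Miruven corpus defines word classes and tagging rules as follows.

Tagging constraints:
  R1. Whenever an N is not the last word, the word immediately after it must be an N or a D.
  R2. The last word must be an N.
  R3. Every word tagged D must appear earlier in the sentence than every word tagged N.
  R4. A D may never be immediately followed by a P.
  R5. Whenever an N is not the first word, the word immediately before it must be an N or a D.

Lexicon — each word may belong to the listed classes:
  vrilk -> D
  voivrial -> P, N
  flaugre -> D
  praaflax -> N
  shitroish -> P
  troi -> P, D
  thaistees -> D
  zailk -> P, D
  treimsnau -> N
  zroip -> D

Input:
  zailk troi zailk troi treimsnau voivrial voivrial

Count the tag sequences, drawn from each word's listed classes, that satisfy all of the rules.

4

Candidates per position — 1:zailk {P,D}; 2:troi {P,D}; 3:zailk {P,D}; 4:troi {P,D}; 5:treimsnau {N}; 6:voivrial {P,N}; 7:voivrial {P,N}.
There are 64 candidate sequences in total.
The sequences that satisfy every rule: P P P D N N N; P P D D N N N; P D D D N N N; D D D D N N N.
Count = 4.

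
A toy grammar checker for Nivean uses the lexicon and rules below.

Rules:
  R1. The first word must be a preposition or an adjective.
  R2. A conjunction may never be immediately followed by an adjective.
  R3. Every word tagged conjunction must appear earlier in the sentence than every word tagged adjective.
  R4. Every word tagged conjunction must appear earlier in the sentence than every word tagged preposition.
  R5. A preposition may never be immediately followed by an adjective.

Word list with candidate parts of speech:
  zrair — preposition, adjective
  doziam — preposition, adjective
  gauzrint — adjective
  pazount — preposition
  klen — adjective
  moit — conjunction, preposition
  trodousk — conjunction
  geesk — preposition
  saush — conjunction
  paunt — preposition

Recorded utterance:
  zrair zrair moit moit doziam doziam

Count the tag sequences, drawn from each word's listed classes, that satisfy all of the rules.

3

Candidates per position — 1:zrair {preposition,adjective}; 2:zrair {preposition,adjective}; 3:moit {conjunction,preposition}; 4:moit {conjunction,preposition}; 5:doziam {preposition,adjective}; 6:doziam {preposition,adjective}.
There are 64 candidate sequences in total.
The sequences that satisfy every rule: preposition preposition preposition preposition preposition preposition; adjective preposition preposition preposition preposition preposition; adjective adjective preposition preposition preposition preposition.
Count = 3.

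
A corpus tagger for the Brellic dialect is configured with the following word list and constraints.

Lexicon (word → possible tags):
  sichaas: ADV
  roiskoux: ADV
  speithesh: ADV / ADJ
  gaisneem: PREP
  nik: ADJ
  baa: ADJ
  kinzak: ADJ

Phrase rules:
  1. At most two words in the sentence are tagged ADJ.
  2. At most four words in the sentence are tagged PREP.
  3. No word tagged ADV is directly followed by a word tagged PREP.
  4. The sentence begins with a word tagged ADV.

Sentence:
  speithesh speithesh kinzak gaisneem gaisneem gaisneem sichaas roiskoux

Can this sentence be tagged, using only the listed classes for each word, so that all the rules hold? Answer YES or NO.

YES

Candidates per position — 1:speithesh {ADV,ADJ}; 2:speithesh {ADV,ADJ}; 3:kinzak {ADJ}; 4:gaisneem {PREP}; 5:gaisneem {PREP}; 6:gaisneem {PREP}; 7:sichaas {ADV}; 8:roiskoux {ADV}.
One satisfying assignment: ADV ADJ ADJ PREP PREP PREP ADV ADV.
Verifying each rule — rule 1 ok; rule 2 ok; rule 3 ok; rule 4 ok.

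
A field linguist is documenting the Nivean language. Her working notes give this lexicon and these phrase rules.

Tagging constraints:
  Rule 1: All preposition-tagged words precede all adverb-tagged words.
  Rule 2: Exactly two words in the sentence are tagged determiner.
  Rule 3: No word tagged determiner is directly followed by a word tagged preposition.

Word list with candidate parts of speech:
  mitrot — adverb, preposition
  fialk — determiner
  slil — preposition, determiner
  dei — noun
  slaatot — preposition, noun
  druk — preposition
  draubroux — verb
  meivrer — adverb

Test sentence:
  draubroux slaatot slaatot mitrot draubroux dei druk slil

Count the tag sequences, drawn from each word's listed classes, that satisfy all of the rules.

0

Candidates per position — 1:draubroux {verb}; 2:slaatot {preposition,noun}; 3:slaatot {preposition,noun}; 4:mitrot {adverb,preposition}; 5:draubroux {verb}; 6:dei {noun}; 7:druk {preposition}; 8:slil {preposition,determiner}.
There are 16 candidate sequences in total.
Rule 2 cannot be satisfied by any choice of tags from the lexicon.
So there is no consistent tagging.
Count = 0.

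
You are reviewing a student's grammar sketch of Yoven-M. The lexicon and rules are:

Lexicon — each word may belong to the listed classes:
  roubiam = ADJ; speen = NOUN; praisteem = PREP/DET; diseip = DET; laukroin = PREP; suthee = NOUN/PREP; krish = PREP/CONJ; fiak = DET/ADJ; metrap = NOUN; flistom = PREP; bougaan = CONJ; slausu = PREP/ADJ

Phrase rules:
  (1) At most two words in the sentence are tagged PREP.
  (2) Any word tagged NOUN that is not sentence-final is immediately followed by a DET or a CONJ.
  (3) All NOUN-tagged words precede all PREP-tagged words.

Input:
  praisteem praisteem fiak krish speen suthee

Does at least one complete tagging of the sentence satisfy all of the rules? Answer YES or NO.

Candidates per position — 1:praisteem {PREP,DET}; 2:praisteem {PREP,DET}; 3:fiak {DET,ADJ}; 4:krish {PREP,CONJ}; 5:speen {NOUN}; 6:suthee {NOUN,PREP}.
Rule 2 cannot be satisfied by any choice of tags from the lexicon.
So there is no consistent tagging.

NO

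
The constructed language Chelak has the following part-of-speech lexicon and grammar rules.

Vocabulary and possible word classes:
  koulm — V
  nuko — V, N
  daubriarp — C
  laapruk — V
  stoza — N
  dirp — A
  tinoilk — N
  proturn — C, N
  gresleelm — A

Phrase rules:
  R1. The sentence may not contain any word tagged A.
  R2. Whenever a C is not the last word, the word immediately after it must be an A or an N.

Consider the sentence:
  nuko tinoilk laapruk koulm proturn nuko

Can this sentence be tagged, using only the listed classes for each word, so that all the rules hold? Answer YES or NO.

Candidates per position — 1:nuko {V,N}; 2:tinoilk {N}; 3:laapruk {V}; 4:koulm {V}; 5:proturn {C,N}; 6:nuko {V,N}.
One satisfying assignment: V N V V C N.
Verifying each rule — rule 1 holds; rule 2 holds.

YES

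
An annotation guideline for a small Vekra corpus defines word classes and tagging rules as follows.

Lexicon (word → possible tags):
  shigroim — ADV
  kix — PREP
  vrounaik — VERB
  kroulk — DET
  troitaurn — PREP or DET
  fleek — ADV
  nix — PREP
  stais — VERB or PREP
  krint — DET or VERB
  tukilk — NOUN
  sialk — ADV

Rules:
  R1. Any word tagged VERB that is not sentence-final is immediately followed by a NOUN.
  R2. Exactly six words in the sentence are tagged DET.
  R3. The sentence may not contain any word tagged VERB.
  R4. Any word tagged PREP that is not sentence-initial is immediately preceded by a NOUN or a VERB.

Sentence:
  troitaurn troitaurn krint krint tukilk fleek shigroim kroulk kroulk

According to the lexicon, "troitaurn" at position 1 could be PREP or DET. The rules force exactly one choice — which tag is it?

DET

Candidates per position — 1:troitaurn {PREP,DET}; 2:troitaurn {PREP,DET}; 3:krint {DET,VERB}; 4:krint {DET,VERB}; 5:tukilk {NOUN}; 6:fleek {ADV}; 7:shigroim {ADV}; 8:kroulk {DET}; 9:kroulk {DET}.
Position 1: tagging it PREP would leave rule 2 unsatisfiable, so it must be DET.
Position 2: tagging it PREP would leave rule 2 unsatisfiable, so it must be DET.
Position 3: tagging it VERB would leave rule 1 unsatisfiable, so it must be DET.
Position 4: tagging it VERB would leave rule 2 unsatisfiable, so it must be DET.
The only consistent sequence is: DET DET DET DET NOUN ADV ADV DET DET.
Verifying each rule — rule 1 holds; rule 2 holds; rule 3 holds; rule 4 holds.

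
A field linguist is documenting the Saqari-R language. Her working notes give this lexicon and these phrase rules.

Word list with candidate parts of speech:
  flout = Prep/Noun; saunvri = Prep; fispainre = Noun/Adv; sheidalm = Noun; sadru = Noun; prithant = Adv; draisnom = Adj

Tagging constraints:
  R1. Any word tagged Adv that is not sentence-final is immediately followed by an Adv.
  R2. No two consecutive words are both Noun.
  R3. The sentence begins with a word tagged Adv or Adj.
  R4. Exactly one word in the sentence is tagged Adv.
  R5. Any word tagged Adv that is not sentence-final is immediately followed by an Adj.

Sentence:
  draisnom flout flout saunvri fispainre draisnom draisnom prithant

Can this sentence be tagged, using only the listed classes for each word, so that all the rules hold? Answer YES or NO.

Candidates per position — 1:draisnom {Adj}; 2:flout {Prep,Noun}; 3:flout {Prep,Noun}; 4:saunvri {Prep}; 5:fispainre {Noun,Adv}; 6:draisnom {Adj}; 7:draisnom {Adj}; 8:prithant {Adv}.
One satisfying assignment: Adj Prep Noun Prep Noun Adj Adj Adv.
Verifying each rule — rule 1 satisfied; rule 2 satisfied; rule 3 satisfied; rule 4 satisfied; rule 5 satisfied.

YES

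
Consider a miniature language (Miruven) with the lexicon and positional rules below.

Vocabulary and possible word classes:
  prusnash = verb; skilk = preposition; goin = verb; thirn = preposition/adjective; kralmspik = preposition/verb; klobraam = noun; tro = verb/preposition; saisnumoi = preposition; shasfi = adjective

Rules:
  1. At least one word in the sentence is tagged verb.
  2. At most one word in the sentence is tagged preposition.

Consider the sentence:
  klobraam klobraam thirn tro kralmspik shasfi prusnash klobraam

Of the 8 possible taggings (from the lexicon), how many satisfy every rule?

Candidates per position — 1:klobraam {noun}; 2:klobraam {noun}; 3:thirn {preposition,adjective}; 4:tro {verb,preposition}; 5:kralmspik {preposition,verb}; 6:shasfi {adjective}; 7:prusnash {verb}; 8:klobraam {noun}.
There are 8 candidate sequences in total.
The sequences that satisfy every rule: noun noun preposition verb verb adjective verb noun; noun noun adjective verb preposition adjective verb noun; noun noun adjective verb verb adjective verb noun; noun noun adjective preposition verb adjective verb noun.
Count = 4.

4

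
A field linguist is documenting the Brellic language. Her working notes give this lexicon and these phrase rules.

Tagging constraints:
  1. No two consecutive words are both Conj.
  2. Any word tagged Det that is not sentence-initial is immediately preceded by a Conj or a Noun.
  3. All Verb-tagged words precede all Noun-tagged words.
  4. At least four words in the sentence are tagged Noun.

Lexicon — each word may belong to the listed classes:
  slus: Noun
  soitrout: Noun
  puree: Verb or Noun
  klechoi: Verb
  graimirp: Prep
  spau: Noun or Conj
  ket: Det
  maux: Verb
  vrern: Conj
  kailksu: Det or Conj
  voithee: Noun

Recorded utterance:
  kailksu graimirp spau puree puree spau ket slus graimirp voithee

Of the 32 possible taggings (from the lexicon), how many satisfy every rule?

10

Candidates per position — 1:kailksu {Det,Conj}; 2:graimirp {Prep}; 3:spau {Noun,Conj}; 4:puree {Verb,Noun}; 5:puree {Verb,Noun}; 6:spau {Noun,Conj}; 7:ket {Det}; 8:slus {Noun}; 9:graimirp {Prep}; 10:voithee {Noun}.
There are 32 candidate sequences in total.
Checking each against the rules leaves 10 sequences.
Count = 10.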